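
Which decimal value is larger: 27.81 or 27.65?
27.81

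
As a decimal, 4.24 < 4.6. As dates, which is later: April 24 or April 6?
April 24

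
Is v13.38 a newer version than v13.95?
No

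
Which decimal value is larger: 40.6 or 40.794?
40.794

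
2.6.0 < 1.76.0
False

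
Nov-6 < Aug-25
False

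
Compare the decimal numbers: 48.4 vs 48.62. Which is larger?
48.62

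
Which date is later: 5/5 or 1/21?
5/5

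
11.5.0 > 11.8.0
False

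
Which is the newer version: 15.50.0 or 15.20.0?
15.50.0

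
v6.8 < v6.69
True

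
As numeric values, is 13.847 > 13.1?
True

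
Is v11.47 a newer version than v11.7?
Yes. Version numbers are compared segment by segment as integers, not as decimals: minor version 47 > 7, so v11.47 > v11.7 (even though the decimal 11.47 < 11.7).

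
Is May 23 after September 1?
No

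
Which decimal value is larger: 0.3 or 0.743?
0.743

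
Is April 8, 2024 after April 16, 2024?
No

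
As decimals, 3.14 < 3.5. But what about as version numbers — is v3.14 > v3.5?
True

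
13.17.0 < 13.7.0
False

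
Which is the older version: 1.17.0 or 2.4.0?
1.17.0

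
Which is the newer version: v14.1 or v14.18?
v14.18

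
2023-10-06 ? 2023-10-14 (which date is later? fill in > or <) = <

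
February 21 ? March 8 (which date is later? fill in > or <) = <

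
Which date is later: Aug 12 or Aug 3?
Aug 12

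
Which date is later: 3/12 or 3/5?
3/12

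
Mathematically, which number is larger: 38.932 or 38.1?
38.932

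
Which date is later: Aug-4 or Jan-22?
Aug-4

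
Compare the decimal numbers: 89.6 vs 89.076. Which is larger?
89.6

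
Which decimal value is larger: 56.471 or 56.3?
56.471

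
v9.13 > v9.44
False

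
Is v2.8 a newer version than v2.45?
No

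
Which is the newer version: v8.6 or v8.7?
v8.7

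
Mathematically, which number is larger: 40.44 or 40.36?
40.44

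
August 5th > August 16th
False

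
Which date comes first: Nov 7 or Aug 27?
Aug 27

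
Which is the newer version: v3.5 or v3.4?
v3.5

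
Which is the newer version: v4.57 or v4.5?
v4.57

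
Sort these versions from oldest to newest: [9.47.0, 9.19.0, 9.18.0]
[9.18.0, 9.19.0, 9.47.0]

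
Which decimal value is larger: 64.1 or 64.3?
64.3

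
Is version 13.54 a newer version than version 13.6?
Yes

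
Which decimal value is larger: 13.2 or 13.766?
13.766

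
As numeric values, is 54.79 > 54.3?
True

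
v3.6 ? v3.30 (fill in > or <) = <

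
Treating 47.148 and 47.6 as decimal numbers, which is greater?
47.6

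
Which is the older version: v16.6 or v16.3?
v16.3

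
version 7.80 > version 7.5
True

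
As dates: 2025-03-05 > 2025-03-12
False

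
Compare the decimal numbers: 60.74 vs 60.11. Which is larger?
60.74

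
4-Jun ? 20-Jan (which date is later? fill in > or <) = >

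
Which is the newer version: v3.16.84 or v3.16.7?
v3.16.84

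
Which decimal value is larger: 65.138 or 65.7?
65.7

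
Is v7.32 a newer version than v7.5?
Yes. Version numbers are compared segment by segment as integers, not as decimals: minor version 32 > 5, so v7.32 > v7.5 (even though the decimal 7.32 < 7.5).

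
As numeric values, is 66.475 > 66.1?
True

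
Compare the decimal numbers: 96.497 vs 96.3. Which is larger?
96.497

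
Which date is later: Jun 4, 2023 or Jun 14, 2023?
Jun 14, 2023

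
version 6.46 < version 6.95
True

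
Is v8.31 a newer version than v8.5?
Yes. Version numbers are compared segment by segment as integers, not as decimals: minor version 31 > 5, so v8.31 > v8.5 (even though the decimal 8.31 < 8.5).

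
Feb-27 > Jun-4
False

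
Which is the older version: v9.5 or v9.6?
v9.5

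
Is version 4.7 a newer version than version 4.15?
No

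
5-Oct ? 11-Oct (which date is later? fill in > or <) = <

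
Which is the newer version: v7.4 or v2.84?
v7.4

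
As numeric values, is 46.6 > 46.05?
True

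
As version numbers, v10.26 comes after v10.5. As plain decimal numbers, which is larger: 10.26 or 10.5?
10.5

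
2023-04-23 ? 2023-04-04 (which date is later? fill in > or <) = >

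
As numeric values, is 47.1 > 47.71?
False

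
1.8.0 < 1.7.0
False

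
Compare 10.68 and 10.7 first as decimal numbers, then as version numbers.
As decimals: 10.68 < 10.7. As versions: v10.68 > v10.7 (minor version 68 > 7).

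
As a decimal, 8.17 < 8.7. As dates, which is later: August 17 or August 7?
August 17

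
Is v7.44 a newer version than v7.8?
Yes. Version numbers are compared segment by segment as integers, not as decimals: minor version 44 > 8, so v7.44 > v7.8 (even though the decimal 7.44 < 7.8).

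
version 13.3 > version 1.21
True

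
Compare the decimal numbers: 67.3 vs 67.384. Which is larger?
67.384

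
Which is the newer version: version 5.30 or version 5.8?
version 5.30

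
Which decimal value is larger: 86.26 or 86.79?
86.79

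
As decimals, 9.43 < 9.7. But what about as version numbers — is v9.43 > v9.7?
True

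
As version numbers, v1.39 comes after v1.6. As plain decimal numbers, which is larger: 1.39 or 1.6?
1.6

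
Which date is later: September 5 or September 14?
September 14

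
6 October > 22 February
True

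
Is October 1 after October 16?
No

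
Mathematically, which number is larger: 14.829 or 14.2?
14.829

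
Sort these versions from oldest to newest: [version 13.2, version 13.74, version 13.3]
[version 13.2, version 13.3, version 13.74]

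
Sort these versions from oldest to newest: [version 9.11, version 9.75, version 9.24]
[version 9.11, version 9.24, version 9.75]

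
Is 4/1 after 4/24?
No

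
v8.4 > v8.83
False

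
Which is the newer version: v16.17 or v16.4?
v16.17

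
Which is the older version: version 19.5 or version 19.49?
version 19.5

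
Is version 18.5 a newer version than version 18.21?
No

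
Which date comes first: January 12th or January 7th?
January 7th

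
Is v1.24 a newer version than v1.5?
Yes. Version numbers are compared segment by segment as integers, not as decimals: minor version 24 > 5, so v1.24 > v1.5 (even though the decimal 1.24 < 1.5).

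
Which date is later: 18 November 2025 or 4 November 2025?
18 November 2025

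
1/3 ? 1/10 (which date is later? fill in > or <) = <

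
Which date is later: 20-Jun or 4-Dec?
4-Dec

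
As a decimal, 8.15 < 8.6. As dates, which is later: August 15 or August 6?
August 15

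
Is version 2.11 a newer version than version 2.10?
Yes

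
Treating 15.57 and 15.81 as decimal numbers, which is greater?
15.81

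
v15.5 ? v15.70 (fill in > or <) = <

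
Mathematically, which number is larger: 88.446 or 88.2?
88.446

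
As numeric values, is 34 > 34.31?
False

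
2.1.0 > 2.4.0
False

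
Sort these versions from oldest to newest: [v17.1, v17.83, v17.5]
[v17.1, v17.5, v17.83]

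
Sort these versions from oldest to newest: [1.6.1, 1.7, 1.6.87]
[1.6.1, 1.6.87, 1.7]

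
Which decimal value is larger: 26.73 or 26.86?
26.86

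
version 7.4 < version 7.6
True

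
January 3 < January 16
True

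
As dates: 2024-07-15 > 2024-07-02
True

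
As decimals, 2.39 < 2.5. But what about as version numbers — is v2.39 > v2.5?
True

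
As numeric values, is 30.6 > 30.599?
True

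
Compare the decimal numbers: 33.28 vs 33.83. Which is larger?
33.83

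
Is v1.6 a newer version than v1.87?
No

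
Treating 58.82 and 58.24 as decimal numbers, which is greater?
58.82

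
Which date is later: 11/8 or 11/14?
11/14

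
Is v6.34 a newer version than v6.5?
Yes. Version numbers are compared segment by segment as integers, not as decimals: minor version 34 > 5, so v6.34 > v6.5 (even though the decimal 6.34 < 6.5).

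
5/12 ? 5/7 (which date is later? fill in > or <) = >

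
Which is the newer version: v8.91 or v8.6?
v8.91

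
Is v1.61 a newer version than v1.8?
Yes. Version numbers are compared segment by segment as integers, not as decimals: minor version 61 > 8, so v1.61 > v1.8 (even though the decimal 1.61 < 1.8).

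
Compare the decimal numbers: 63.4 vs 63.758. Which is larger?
63.758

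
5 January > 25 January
False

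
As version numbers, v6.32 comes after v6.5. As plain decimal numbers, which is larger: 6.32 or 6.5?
6.5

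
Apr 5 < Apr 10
True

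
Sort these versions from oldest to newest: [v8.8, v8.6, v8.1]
[v8.1, v8.6, v8.8]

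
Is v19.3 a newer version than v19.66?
No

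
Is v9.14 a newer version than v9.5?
Yes. Version numbers are compared segment by segment as integers, not as decimals: minor version 14 > 5, so v9.14 > v9.5 (even though the decimal 9.14 < 9.5).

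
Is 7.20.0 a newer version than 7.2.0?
Yes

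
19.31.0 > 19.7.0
True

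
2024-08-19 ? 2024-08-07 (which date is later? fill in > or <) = >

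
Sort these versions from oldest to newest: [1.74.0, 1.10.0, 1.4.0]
[1.4.0, 1.10.0, 1.74.0]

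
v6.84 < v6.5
False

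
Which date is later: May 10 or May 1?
May 10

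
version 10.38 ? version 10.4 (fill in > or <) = >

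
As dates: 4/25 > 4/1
True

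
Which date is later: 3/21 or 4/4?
4/4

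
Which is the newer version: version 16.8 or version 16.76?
version 16.76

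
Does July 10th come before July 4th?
No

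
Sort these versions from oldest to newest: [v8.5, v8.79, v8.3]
[v8.3, v8.5, v8.79]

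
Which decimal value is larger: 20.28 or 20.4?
20.4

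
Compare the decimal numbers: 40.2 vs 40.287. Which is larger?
40.287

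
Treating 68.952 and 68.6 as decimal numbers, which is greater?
68.952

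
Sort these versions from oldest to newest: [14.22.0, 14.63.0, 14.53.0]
[14.22.0, 14.53.0, 14.63.0]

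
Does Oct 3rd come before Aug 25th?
No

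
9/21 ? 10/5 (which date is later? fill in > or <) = <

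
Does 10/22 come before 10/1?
No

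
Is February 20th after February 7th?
Yes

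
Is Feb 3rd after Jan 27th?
Yes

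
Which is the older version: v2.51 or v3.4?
v2.51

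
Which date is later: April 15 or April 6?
April 15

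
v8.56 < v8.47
False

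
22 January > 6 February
False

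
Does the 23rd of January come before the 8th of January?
No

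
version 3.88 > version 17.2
False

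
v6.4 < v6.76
True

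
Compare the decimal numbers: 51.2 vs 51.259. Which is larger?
51.259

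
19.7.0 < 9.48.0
False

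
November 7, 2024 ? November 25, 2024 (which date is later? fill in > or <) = <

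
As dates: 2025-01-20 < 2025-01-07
False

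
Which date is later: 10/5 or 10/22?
10/22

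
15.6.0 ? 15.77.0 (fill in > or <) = <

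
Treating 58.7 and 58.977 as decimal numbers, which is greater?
58.977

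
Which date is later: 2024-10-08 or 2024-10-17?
2024-10-17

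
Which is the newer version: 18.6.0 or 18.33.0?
18.33.0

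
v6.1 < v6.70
True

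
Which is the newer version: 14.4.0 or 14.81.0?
14.81.0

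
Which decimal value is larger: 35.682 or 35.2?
35.682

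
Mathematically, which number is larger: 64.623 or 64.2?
64.623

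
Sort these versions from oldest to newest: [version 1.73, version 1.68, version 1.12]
[version 1.12, version 1.68, version 1.73]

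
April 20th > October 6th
False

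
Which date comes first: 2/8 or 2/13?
2/8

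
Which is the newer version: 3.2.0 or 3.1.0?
3.2.0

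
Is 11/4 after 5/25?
Yes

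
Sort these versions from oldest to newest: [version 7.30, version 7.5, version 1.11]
[version 1.11, version 7.5, version 7.30]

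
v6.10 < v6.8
False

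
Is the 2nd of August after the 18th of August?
No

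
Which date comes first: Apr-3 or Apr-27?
Apr-3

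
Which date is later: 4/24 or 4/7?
4/24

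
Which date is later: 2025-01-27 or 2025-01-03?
2025-01-27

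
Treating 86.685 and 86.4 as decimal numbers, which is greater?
86.685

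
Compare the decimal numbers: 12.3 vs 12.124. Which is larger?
12.3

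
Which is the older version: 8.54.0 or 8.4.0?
8.4.0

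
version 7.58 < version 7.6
False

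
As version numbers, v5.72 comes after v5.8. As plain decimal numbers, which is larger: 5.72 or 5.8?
5.8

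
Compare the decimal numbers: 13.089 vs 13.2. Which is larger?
13.2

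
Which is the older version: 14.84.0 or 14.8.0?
14.8.0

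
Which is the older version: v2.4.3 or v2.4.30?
v2.4.3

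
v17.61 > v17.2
True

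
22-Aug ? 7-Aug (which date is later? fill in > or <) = >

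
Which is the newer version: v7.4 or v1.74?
v7.4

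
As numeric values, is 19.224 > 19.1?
True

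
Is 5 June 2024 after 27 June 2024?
No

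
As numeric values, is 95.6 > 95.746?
False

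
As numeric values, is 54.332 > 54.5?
False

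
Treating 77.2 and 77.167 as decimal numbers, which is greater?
77.2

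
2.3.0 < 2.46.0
True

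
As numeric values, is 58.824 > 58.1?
True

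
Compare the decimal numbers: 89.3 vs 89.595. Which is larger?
89.595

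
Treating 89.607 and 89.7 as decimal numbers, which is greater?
89.7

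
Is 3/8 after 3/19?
No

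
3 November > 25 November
False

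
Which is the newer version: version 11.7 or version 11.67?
version 11.67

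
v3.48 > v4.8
False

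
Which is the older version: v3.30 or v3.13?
v3.13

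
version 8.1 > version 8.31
False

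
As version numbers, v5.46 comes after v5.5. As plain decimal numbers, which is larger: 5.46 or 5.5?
5.5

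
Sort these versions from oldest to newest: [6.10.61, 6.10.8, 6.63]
[6.10.8, 6.10.61, 6.63]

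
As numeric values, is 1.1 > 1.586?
False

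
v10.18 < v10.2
False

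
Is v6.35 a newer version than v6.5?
Yes. Version numbers are compared segment by segment as integers, not as decimals: minor version 35 > 5, so v6.35 > v6.5 (even though the decimal 6.35 < 6.5).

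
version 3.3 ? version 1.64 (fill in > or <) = >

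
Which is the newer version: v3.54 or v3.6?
v3.54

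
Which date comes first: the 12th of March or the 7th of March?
the 7th of March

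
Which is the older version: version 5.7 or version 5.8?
version 5.7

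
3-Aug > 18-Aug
False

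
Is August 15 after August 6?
Yes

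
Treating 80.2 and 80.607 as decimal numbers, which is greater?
80.607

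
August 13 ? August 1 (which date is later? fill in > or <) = >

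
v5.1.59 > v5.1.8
True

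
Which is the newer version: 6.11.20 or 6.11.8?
6.11.20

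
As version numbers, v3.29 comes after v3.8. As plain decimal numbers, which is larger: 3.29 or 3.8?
3.8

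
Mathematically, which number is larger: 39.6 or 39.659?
39.659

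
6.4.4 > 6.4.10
False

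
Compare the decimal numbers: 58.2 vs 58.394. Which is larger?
58.394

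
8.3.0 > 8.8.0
False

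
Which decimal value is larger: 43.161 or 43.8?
43.8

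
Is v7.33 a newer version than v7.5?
Yes. Version numbers are compared segment by segment as integers, not as decimals: minor version 33 > 5, so v7.33 > v7.5 (even though the decimal 7.33 < 7.5).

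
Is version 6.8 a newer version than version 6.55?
No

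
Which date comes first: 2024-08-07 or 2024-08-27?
2024-08-07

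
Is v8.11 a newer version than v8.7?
Yes. Version numbers are compared segment by segment as integers, not as decimals: minor version 11 > 7, so v8.11 > v8.7 (even though the decimal 8.11 < 8.7).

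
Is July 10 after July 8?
Yes. Day 10 comes after day 8 in July — this is a date comparison, not a decimal one (the decimal 7.10 would be smaller than 7.8).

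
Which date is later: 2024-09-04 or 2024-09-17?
2024-09-17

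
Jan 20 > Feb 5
False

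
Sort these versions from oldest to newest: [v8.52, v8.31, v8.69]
[v8.31, v8.52, v8.69]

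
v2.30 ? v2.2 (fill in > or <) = >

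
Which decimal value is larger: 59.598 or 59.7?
59.7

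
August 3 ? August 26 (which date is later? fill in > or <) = <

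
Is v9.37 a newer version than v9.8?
Yes. Version numbers are compared segment by segment as integers, not as decimals: minor version 37 > 8, so v9.37 > v9.8 (even though the decimal 9.37 < 9.8).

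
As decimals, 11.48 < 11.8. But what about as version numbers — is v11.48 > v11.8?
True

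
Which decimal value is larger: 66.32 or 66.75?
66.75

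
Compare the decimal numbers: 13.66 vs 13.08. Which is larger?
13.66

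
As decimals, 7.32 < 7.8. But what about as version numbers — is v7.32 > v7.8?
True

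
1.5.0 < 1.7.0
True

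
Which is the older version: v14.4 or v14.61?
v14.4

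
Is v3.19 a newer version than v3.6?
Yes. Version numbers are compared segment by segment as integers, not as decimals: minor version 19 > 6, so v3.19 > v3.6 (even though the decimal 3.19 < 3.6).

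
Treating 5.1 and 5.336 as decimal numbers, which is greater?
5.336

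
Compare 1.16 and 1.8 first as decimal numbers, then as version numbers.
As decimals: 1.16 < 1.8. As versions: v1.16 > v1.8 (minor version 16 > 8).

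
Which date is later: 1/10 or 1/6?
1/10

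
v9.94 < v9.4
False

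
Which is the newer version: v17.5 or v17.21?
v17.21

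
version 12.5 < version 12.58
True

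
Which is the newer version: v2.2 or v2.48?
v2.48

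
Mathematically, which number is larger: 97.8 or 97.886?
97.886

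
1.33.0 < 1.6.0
False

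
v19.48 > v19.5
True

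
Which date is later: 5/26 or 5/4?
5/26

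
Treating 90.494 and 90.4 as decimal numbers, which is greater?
90.494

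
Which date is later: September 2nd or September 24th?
September 24th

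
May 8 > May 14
False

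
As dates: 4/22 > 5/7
False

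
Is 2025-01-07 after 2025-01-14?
No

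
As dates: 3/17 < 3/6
False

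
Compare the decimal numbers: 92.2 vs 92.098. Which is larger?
92.2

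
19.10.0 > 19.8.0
True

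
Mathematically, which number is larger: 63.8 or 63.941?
63.941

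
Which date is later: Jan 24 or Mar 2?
Mar 2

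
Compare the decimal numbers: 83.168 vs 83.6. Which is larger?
83.6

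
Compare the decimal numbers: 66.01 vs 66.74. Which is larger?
66.74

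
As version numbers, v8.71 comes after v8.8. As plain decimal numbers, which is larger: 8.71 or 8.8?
8.8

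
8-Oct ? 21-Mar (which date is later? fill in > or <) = >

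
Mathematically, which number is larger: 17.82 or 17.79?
17.82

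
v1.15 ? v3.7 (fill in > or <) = <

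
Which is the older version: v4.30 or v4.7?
v4.7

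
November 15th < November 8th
False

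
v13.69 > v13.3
True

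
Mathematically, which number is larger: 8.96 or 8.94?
8.96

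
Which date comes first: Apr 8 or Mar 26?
Mar 26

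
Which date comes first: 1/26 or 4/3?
1/26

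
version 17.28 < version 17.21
False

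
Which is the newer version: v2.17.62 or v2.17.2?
v2.17.62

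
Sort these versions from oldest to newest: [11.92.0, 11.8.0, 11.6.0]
[11.6.0, 11.8.0, 11.92.0]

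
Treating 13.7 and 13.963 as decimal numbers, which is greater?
13.963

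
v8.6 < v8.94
True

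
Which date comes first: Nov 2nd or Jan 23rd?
Jan 23rd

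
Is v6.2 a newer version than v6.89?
No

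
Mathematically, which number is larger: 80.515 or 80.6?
80.6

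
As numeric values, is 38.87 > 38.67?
True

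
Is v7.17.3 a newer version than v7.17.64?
No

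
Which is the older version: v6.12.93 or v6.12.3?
v6.12.3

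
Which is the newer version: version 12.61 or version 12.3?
version 12.61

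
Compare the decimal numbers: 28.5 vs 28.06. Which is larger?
28.5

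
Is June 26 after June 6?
Yes. Day 26 comes after day 6 in June — this is a date comparison, not a decimal one (the decimal 6.26 would be smaller than 6.6).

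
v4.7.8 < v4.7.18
True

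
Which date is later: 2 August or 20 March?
2 August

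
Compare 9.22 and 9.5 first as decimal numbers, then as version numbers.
As decimals: 9.22 < 9.5. As versions: v9.22 > v9.5 (minor version 22 > 5).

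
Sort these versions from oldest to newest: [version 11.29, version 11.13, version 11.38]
[version 11.13, version 11.29, version 11.38]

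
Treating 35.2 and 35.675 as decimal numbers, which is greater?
35.675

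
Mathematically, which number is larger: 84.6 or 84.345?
84.6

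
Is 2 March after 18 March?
No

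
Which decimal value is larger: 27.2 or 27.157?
27.2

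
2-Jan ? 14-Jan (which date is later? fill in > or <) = <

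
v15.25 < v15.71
True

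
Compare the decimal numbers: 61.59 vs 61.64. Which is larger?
61.64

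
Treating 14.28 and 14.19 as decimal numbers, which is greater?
14.28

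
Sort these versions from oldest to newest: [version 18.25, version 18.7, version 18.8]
[version 18.7, version 18.8, version 18.25]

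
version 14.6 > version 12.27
True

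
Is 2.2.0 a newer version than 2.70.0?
No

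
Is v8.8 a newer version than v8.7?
Yes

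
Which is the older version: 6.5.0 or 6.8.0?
6.5.0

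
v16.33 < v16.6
False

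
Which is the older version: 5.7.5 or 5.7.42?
5.7.5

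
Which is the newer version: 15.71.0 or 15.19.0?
15.71.0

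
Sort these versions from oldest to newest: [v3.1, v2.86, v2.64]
[v2.64, v2.86, v3.1]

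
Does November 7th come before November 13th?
Yes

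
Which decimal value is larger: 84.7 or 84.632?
84.7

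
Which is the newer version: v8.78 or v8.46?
v8.78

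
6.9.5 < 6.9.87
True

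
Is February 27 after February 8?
Yes. Day 27 comes after day 8 in February — this is a date comparison, not a decimal one (the decimal 2.27 would be smaller than 2.8).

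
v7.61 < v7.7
False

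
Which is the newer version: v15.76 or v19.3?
v19.3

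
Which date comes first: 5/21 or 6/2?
5/21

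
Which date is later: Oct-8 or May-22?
Oct-8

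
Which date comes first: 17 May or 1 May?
1 May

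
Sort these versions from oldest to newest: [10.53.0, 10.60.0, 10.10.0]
[10.10.0, 10.53.0, 10.60.0]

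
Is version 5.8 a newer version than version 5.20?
No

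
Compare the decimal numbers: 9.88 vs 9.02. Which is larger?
9.88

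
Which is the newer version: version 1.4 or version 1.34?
version 1.34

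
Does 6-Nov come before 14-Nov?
Yes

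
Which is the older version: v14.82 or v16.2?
v14.82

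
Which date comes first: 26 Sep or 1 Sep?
1 Sep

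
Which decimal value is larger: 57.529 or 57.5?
57.529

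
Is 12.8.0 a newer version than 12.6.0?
Yes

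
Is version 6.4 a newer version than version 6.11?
No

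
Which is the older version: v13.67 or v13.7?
v13.7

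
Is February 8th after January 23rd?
Yes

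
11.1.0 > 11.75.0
False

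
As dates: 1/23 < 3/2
True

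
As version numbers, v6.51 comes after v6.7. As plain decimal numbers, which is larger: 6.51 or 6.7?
6.7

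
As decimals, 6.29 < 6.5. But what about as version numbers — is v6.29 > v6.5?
True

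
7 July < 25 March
False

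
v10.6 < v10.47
True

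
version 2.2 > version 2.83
False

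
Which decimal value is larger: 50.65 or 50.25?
50.65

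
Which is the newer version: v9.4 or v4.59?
v9.4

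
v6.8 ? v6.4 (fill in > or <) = >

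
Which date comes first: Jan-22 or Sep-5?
Jan-22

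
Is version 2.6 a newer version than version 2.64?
No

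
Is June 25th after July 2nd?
No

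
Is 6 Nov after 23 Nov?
No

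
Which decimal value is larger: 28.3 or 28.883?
28.883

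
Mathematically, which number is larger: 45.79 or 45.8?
45.8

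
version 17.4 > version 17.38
False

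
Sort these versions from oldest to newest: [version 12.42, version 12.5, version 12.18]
[version 12.5, version 12.18, version 12.42]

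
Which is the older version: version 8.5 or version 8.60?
version 8.5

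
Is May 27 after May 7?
Yes. Day 27 comes after day 7 in May — this is a date comparison, not a decimal one (the decimal 5.27 would be smaller than 5.7).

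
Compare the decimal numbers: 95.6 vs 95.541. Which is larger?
95.6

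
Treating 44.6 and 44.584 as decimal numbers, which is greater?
44.6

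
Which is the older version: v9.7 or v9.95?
v9.7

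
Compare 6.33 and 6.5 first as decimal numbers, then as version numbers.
As decimals: 6.33 < 6.5. As versions: v6.33 > v6.5 (minor version 33 > 5).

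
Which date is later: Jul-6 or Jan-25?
Jul-6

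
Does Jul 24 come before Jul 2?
No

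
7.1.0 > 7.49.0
False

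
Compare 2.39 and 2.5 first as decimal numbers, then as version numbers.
As decimals: 2.39 < 2.5. As versions: v2.39 > v2.5 (minor version 39 > 5).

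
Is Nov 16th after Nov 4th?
Yes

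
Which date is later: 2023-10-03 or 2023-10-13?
2023-10-13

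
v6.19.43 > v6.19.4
True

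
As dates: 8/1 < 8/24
True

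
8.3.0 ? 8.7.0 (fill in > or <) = <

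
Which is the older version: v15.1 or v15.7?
v15.1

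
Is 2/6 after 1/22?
Yes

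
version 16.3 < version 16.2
False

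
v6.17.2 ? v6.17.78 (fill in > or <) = <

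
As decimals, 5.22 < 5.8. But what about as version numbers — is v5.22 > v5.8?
True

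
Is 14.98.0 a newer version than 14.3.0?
Yes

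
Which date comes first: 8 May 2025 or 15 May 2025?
8 May 2025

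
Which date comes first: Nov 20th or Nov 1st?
Nov 1st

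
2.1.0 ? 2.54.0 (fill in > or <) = <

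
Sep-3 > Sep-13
False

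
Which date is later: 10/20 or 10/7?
10/20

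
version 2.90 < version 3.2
True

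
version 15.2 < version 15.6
True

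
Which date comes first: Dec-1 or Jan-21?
Jan-21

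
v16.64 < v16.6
False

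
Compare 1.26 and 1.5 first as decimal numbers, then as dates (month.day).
As decimals: 1.26 < 1.5. As dates: 1/26 is later than 1/5 (day 26 > day 5).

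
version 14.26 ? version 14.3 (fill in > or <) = >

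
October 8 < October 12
True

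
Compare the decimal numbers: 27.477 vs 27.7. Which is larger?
27.7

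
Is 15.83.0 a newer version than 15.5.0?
Yes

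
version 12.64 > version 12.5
True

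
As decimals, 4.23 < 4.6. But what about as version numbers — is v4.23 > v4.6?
True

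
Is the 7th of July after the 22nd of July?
No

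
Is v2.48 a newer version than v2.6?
Yes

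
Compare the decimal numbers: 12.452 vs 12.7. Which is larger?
12.7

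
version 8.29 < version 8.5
False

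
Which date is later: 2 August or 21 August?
21 August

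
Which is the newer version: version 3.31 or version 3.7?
version 3.31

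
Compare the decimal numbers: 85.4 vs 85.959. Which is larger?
85.959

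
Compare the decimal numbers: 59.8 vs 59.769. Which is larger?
59.8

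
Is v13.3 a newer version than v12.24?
Yes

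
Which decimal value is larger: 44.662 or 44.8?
44.8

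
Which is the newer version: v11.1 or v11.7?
v11.7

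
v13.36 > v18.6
False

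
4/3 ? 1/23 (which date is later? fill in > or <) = >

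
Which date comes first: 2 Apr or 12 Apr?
2 Apr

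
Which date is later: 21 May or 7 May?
21 May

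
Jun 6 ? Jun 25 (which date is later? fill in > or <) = <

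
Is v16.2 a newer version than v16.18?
No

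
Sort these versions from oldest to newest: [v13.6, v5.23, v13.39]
[v5.23, v13.6, v13.39]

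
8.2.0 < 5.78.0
False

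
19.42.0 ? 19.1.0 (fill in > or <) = >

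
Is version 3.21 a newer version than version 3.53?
No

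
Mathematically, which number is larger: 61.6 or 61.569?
61.6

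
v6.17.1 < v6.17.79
True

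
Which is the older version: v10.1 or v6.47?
v6.47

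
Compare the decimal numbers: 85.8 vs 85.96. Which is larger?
85.96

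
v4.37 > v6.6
False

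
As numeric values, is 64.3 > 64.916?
False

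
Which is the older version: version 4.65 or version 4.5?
version 4.5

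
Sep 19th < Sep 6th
False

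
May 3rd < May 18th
True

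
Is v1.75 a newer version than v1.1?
Yes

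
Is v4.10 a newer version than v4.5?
Yes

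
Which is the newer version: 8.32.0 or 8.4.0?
8.32.0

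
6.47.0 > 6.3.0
True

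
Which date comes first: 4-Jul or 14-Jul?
4-Jul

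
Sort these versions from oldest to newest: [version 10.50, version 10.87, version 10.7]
[version 10.7, version 10.50, version 10.87]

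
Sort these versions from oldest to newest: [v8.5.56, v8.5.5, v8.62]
[v8.5.5, v8.5.56, v8.62]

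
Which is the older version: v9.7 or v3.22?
v3.22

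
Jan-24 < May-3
True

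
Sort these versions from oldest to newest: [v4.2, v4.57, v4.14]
[v4.2, v4.14, v4.57]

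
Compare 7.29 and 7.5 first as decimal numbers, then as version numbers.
As decimals: 7.29 < 7.5. As versions: v7.29 > v7.5 (minor version 29 > 5).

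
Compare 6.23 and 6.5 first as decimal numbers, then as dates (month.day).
As decimals: 6.23 < 6.5. As dates: 6/23 is later than 6/5 (day 23 > day 5).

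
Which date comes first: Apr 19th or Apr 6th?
Apr 6th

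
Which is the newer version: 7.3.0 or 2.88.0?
7.3.0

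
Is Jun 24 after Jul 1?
No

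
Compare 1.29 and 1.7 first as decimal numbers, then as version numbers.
As decimals: 1.29 < 1.7. As versions: v1.29 > v1.7 (minor version 29 > 7).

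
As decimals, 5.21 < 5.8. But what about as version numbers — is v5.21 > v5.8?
True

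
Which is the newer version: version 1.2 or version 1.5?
version 1.5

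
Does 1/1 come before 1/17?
Yes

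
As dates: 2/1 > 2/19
False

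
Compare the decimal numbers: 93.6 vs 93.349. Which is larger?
93.6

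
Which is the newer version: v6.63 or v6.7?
v6.63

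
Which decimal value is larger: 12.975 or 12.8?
12.975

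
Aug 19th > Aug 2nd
True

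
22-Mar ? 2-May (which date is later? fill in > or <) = <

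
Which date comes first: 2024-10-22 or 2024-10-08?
2024-10-08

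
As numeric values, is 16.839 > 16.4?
True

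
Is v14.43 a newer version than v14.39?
Yes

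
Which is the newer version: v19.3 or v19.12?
v19.12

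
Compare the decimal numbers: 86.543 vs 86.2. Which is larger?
86.543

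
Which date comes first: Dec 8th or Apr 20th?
Apr 20th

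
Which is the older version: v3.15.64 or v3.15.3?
v3.15.3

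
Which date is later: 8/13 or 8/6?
8/13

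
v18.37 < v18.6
False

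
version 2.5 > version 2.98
False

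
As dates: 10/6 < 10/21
True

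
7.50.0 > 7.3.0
True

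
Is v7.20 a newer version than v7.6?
Yes. Version numbers are compared segment by segment as integers, not as decimals: minor version 20 > 6, so v7.20 > v7.6 (even though the decimal 7.20 < 7.6).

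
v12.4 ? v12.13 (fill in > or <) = <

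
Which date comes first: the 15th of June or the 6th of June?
the 6th of June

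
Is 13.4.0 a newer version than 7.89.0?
Yes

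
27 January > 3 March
False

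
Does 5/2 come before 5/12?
Yes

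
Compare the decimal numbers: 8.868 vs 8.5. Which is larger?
8.868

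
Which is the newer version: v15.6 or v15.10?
v15.10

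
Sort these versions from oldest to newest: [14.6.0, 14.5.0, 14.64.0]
[14.5.0, 14.6.0, 14.64.0]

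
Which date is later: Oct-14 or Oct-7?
Oct-14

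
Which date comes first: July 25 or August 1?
July 25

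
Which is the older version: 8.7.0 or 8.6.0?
8.6.0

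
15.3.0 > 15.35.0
False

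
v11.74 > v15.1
False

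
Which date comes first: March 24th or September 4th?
March 24th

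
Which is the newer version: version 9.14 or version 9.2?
version 9.14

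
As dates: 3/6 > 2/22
True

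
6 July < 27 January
False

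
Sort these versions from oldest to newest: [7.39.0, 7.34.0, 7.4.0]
[7.4.0, 7.34.0, 7.39.0]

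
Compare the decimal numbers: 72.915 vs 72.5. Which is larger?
72.915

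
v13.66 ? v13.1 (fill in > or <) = >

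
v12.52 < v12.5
False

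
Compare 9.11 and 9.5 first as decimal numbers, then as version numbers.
As decimals: 9.11 < 9.5. As versions: v9.11 > v9.5 (minor version 11 > 5).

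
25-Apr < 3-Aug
True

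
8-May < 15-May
True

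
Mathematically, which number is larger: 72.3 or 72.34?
72.34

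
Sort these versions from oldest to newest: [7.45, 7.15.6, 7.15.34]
[7.15.6, 7.15.34, 7.45]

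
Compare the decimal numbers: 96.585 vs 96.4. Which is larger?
96.585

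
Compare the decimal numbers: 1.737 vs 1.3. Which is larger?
1.737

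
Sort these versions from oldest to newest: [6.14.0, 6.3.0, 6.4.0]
[6.3.0, 6.4.0, 6.14.0]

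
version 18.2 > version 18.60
False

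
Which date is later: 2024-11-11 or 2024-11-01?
2024-11-11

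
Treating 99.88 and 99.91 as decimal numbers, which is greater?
99.91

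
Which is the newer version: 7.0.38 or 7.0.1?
7.0.38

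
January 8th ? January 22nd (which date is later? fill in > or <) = <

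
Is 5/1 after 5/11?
No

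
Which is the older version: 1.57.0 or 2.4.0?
1.57.0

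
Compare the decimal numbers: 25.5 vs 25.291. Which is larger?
25.5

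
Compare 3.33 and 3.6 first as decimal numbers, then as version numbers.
As decimals: 3.33 < 3.6. As versions: v3.33 > v3.6 (minor version 33 > 6).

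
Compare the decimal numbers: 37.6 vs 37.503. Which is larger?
37.6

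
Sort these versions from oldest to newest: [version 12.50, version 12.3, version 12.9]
[version 12.3, version 12.9, version 12.50]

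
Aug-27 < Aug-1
False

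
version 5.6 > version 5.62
False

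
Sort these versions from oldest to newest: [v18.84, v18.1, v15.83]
[v15.83, v18.1, v18.84]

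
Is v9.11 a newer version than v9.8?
Yes. Version numbers are compared segment by segment as integers, not as decimals: minor version 11 > 8, so v9.11 > v9.8 (even though the decimal 9.11 < 9.8).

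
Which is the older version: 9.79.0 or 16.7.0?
9.79.0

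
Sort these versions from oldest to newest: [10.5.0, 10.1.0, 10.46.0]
[10.1.0, 10.5.0, 10.46.0]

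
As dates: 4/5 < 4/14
True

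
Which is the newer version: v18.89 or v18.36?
v18.89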